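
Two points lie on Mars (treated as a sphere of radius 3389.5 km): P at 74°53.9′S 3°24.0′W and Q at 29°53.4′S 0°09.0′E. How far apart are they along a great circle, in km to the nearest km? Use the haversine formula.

In radians: φ₁ = -1.3072, φ₂ = -0.5217, Δλ = 3.550° = 0.0620 rad.
Haversine: a = sin²(Δφ/2) + cos φ₁ cos φ₂ sin²(Δλ/2) = 0.1465 + (0.2605)(0.8670)(0.0010) = 0.14671.
Central angle c = 2·arcsin(√a) = 0.78616 rad.
Distance = R·c = 3389.5 × 0.7862 ≈ 2665 km.

2665 km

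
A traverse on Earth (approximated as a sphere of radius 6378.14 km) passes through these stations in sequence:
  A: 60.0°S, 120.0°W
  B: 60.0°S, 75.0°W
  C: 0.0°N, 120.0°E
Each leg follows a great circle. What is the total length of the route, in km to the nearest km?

15690 km

Leg A→B: central angle 0.3851 rad, distance 2456.0 km.
Leg B→C: central angle 2.0748 rad, distance 13233.6 km.
Total: 2456.0 + 13233.6 ≈ 15690 km.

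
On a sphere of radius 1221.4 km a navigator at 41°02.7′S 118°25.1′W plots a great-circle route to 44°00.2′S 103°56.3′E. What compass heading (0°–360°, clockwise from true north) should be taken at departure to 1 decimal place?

209.0°

Δλ = -137.643° = -2.4023 rad.
y = sin Δλ · cos φ₂ = (-0.6737)(0.7193) = -0.4846
x = cos φ₁ sin φ₂ − sin φ₁ cos φ₂ cos Δλ = (0.7542)(-0.6947) − (-0.6567)(0.7193)(-0.7390) = -0.8730
θ = atan2(y, x) = -150.96°; adding 360° gives 209.0°.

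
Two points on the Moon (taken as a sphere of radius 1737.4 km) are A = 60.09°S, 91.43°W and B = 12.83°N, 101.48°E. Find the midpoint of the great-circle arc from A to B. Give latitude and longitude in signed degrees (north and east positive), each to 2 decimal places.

-52.12°, 114.31°

Central angle δ = 2.3001 rad. Interpolating on the sphere with fraction f = 0.5:
P = [sin((1−f)δ)·A + sin(fδ)·B] / sin δ = 1.2242·A + 1.2242·B in Cartesian coordinates,
giving P = (-0.2528, 0.5595, -0.7893), i.e. latitude -52.12°, longitude 114.31°.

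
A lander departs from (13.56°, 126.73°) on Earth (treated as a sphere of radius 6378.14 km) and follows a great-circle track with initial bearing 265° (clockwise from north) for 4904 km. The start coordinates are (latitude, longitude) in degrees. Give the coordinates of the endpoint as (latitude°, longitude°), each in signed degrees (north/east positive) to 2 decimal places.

Angular distance δ = d/R = 4904/6378.14 = 0.76888 rad; initial bearing θ = 4.6251 rad.
sin φ₂ = sin φ₁ cos δ + cos φ₁ sin δ cos θ = (0.2345)(0.7187) + (0.9721)(0.6953)(-0.0872) = 0.1096, so φ₂ = 6.29°.
Δλ = atan2(sin θ sin δ cos φ₁, cos δ − sin φ₁ sin φ₂) = atan2(-0.6734, 0.6930) = -44.177°.
λ₂ = 126.730° − 44.177° = 82.55°.

6.29°, 82.55°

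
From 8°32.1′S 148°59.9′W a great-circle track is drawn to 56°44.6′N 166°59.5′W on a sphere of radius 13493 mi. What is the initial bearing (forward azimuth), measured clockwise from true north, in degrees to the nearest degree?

349°

Δλ = -17.993° = -0.3140 rad.
y = sin Δλ · cos φ₂ = (-0.3089)(0.5484) = -0.1694
x = cos φ₁ sin φ₂ − sin φ₁ cos φ₂ cos Δλ = (0.9889)(0.8362) − (-0.1484)(0.5484)(0.9511) = 0.9044
θ = atan2(y, x) = -10.61°; adding 360° gives 349°.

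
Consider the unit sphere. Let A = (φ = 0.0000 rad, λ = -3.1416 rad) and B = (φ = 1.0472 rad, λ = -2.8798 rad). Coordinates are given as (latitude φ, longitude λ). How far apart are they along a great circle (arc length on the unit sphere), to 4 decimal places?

1.0668

In radians: φ₁ = 0.0000, φ₂ = 1.0472, Δλ = 15.000° = 0.2618 rad.
Haversine: a = sin²(Δφ/2) + cos φ₁ cos φ₂ sin²(Δλ/2) = 0.2500 + (1.0000)(0.5000)(0.0170) = 0.25852.
Central angle c = 2·arcsin(√a) = 1.06676 rad.
On the unit sphere the arc length equals the central angle: 1.0668.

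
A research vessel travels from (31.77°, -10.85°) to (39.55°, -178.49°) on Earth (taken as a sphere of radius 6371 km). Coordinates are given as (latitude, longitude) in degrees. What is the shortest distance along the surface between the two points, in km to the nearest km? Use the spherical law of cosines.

11983 km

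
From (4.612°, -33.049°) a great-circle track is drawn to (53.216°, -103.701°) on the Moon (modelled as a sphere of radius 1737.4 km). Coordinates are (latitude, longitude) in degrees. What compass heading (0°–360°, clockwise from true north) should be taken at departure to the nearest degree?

With φ₁ = 0.0805, φ₂ = 0.9288, Δλ = -1.2331 rad, the forward-azimuth formula gives
θ = atan2( sin Δλ cos φ₂ , cos φ₁ sin φ₂ − sin φ₁ cos φ₂ cos Δλ ) = atan2(-0.5650, 0.7824) = -35.84°.
Adding 360° brings this into [0°, 360°): 324°.

324°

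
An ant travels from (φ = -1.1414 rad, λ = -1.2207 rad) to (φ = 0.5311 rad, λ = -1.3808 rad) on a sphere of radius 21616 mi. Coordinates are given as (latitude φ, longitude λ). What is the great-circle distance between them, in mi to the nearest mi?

Let φ₁ = -1.1414 rad, φ₂ = 0.5311 rad, and Δλ = -0.1601 rad.
Haversine: a = sin²(Δφ/2) + cos φ₁ cos φ₂ sin²(Δλ/2) = 0.5508 + (0.4163)(0.8623)(0.0064) = 0.55306.
Central angle c = 2·arcsin(√a) = 1.67712 rad.
Distance = R·c = 21616 × 1.6771 ≈ 36253 mi.

36253 mi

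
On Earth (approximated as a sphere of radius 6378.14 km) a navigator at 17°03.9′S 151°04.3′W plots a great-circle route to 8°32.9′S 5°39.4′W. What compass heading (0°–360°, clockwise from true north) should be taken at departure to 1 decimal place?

Δλ = 145.415° = 2.5380 rad.
y = sin Δλ · cos φ₂ = (0.5676)(0.9889) = 0.5613
x = cos φ₁ sin φ₂ − sin φ₁ cos φ₂ cos Δλ = (0.9560)(-0.1486) − (-0.2935)(0.9889)(-0.8233) = -0.3810
θ = atan2(y, x) = 124.17°, so the bearing is 124.2°.

124.2°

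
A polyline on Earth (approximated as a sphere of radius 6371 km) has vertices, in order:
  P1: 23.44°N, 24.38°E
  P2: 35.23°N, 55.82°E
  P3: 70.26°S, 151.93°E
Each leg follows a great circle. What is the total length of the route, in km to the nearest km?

Leg P1→P2: central angle 0.5179 rad, distance 3299.3 km.
Leg P2→P3: central angle 2.1801 rad, distance 13889.6 km.
Total: 3299.3 + 13889.6 ≈ 17189 km.

17189 km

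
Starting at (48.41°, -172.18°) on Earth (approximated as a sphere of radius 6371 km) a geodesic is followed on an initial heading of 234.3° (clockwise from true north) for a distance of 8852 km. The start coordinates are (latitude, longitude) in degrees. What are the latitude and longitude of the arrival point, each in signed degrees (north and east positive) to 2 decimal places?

-14.25°, 132.32°

Angular distance δ = d/R = 8852/6371 = 1.38942 rad; initial bearing θ = 4.0893 rad.
sin φ₂ = sin φ₁ cos δ + cos φ₁ sin δ cos θ = (0.7479)(0.1804) + (0.6638)(0.9836)(-0.5835) = -0.2461, so φ₂ = -14.25°.
Δλ = atan2(sin θ sin δ cos φ₁, cos δ − sin φ₁ sin φ₂) = atan2(-0.5302, 0.3644) = -55.498°.
λ₂ = -172.180° − 55.498° = -227.68° → 132.32° after wrapping to (−180°, 180°].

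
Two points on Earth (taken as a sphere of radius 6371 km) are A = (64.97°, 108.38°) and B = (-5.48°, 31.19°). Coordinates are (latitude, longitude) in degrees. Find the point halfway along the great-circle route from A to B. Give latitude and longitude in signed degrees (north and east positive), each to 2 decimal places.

34.84°, 51.93°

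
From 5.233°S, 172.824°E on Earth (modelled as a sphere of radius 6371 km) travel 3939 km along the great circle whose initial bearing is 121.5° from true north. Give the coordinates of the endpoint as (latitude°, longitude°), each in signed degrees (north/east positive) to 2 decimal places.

-22.08°, -154.95°

Angular distance δ = d/R = 3939/6371 = 0.61827 rad; initial bearing θ = 2.1206 rad.
sin φ₂ = sin φ₁ cos δ + cos φ₁ sin δ cos θ = (-0.0912)(0.8149) + (0.9958)(0.5796)(-0.5225) = -0.3759, so φ₂ = -22.08°.
Δλ = atan2(sin θ sin δ cos φ₁, cos δ − sin φ₁ sin φ₂) = atan2(0.4922, 0.7806) = 32.231°.
λ₂ = 172.824° + 32.231° = 205.05° → -154.95° after wrapping to (−180°, 180°].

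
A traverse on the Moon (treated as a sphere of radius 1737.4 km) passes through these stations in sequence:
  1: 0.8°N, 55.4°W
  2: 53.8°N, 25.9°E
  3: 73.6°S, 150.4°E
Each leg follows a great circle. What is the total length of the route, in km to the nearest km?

7111 km

Leg 1→2: central angle 1.4700 rad, distance 2554.0 km.
Leg 2→3: central angle 2.6231 rad, distance 4557.4 km.
Total: 2554.0 + 4557.4 ≈ 7111 km.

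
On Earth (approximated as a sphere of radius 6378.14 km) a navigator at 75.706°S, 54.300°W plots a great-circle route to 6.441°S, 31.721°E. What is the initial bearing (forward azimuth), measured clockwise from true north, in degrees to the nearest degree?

With φ₁ = -1.3213, φ₂ = -0.1124, Δλ = 1.5013 rad, the forward-azimuth formula gives
θ = atan2( sin Δλ cos φ₂ , cos φ₁ sin φ₂ − sin φ₁ cos φ₂ cos Δλ ) = atan2(0.9913, 0.0391) = 87.74°.
So the initial bearing is 88°.

88°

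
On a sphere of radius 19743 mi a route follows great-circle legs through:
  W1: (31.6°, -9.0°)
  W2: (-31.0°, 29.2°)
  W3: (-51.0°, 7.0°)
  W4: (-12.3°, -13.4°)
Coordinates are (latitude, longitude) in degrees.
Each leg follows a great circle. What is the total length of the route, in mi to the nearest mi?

Leg W1→W2: central angle 1.2621 rad, distance 24916.8 mi.
Leg W2→W3: central angle 0.4517 rad, distance 8918.0 mi.
Leg W3→W4: central angle 0.7349 rad, distance 14510.0 mi.
Total: 24916.8 + 8918.0 + 14510.0 ≈ 48345 mi.

48345 mi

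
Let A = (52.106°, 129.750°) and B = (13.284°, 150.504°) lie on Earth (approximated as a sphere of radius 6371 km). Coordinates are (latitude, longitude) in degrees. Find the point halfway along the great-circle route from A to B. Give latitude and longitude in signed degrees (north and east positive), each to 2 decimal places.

33.10°, 142.50°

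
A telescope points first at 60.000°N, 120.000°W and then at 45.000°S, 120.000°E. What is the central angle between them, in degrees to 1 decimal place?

142.1°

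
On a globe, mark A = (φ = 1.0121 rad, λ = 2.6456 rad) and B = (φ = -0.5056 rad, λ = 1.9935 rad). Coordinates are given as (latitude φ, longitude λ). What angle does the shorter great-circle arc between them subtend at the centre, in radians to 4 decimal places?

Let φ₁ = 1.0121 rad, φ₂ = -0.5056 rad, and Δλ = -0.6521 rad.
Haversine: a = sin²(Δφ/2) + cos φ₁ cos φ₂ sin²(Δλ/2) = 0.4735 + (0.5301)(0.8749)(0.1026) = 0.52104.
Central angle c = 2·arcsin(√a) = 1.61290 rad.
So the angular separation is 1.6129 rad.

1.6129 rad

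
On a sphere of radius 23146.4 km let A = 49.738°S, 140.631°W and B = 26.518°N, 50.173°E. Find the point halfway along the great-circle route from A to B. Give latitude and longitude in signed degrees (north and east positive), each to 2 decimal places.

The central angle between A and B is δ = 2.7111 rad.
With f = 0.5, the slerp weights are sin((1−f)δ)/sin δ = 2.3408 and sin(fδ)/sin δ = 2.3408.
Weighted sum of the unit vectors: (2.3408)·(-0.4996,-0.4099,-0.7631) + (2.3408)·(0.5731,0.6872,0.4465) = (0.1720, 0.6490, -0.7411).
Converting back: φ = atan2(z, √(x²+y²)) = -47.83°, λ = atan2(y, x) = 75.16°.

-47.83°, 75.16°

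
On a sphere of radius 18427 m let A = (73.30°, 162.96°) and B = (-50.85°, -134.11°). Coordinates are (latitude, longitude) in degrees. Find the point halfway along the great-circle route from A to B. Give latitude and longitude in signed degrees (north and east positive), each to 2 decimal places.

12.78°, -152.67°

The central angle between A and B is δ = 2.2919 rad.
With f = 0.5, the slerp weights are sin((1−f)δ)/sin δ = 1.2131 and sin(fδ)/sin δ = 1.2131.
Weighted sum of the unit vectors: (1.2131)·(-0.2747,0.0842,0.9578) + (1.2131)·(-0.4394,-0.4533,-0.7755) = (-0.8664, -0.4478, 0.2212).
Converting back: φ = atan2(z, √(x²+y²)) = 12.78°, λ = atan2(y, x) = -152.67°.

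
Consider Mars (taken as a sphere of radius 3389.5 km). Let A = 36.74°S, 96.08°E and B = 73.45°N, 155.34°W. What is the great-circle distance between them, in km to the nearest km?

7705 km

With latitudes φ₁ = -36.740°, φ₂ = 73.450° and longitude difference Δλ = 108.580°:
cos c = sin φ₁ sin φ₂ + cos φ₁ cos φ₂ cos Δλ = (-0.5982)(0.9586) + (0.8014)(0.2849)(-0.3186) = -0.64614,
so c = arccos(-0.64614) = 2.27331 rad.
Distance = R·c = 3389.5 × 2.2733 ≈ 7705 km.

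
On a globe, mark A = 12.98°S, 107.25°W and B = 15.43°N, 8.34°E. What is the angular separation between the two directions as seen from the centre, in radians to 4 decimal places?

2.0550 rad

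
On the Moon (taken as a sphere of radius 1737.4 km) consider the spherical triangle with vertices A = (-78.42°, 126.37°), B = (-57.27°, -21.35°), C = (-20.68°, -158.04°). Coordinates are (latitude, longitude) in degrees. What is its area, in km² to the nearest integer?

1478666 km²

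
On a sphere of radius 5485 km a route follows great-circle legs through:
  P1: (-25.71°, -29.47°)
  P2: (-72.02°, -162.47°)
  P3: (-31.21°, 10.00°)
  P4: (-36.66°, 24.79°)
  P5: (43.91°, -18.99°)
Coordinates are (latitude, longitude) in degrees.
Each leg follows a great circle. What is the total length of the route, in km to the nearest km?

24601 km

Leg P1→P2: central angle 1.3460 rad, distance 7382.6 km.
Leg P2→P3: central angle 1.3375 rad, distance 7336.5 km.
Leg P3→P4: central angle 0.2340 rad, distance 1283.5 km.
Leg P4→P5: central angle 1.5676 rad, distance 8598.4 km.
Total: 7382.6 + 7336.5 + 1283.5 + 8598.4 ≈ 24601 km.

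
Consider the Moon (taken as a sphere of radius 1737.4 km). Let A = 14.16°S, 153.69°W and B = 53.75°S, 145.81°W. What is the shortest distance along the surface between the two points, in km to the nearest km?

In radians: φ₁ = -0.2471, φ₂ = -0.9381, Δλ = 7.880° = 0.1375 rad.
Haversine: a = sin²(Δφ/2) + cos φ₁ cos φ₂ sin²(Δλ/2) = 0.1147 + (0.9696)(0.5913)(0.0047) = 0.11739.
Central angle c = 2·arcsin(√a) = 0.69943 rad.
Distance = R·c = 1737.4 × 0.6994 ≈ 1215 km.

1215 km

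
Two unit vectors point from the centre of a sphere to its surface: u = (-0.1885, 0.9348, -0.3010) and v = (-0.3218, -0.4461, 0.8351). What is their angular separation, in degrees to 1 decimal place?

u·v = -0.6077; |u| = 1.0000, |v| = 1.0000.
cos θ = (u·v)/(|u||v|) = -0.6077, so θ = 127.4°.

127.4°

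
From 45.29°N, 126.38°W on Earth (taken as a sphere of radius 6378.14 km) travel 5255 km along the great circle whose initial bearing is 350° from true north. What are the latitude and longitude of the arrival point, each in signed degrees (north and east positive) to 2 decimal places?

Angular distance δ = d/R = 5255/6378.14 = 0.82391 rad; initial bearing θ = 6.1087 rad.
sin φ₂ = sin φ₁ cos δ + cos φ₁ sin δ cos θ = (0.7107)(0.6794) + (0.7035)(0.7338)(0.9848) = 0.9912, so φ₂ = 82.40°.
Δλ = atan2(sin θ sin δ cos φ₁, cos δ − sin φ₁ sin φ₂) = atan2(-0.0896, -0.0251) = -105.624°.
λ₂ = -126.380° − 105.624° = -232.00° → 128.00° after wrapping to (−180°, 180°].

82.40°, 128.00°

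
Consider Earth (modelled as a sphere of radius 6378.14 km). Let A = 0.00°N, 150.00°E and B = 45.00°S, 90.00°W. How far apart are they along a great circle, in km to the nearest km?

Let φ₁ = 0.0000 rad, φ₂ = -0.7854 rad, and Δλ = 2.0944 rad.
cos c = sin φ₁ sin φ₂ + cos φ₁ cos φ₂ cos Δλ = (0.0000)(-0.7071) + (1.0000)(0.7071)(-0.5000) = -0.35355,
so c = arccos(-0.35355) = 1.93216 rad.
Distance = R·c = 6378.14 × 1.9322 ≈ 12324 km.

12324 km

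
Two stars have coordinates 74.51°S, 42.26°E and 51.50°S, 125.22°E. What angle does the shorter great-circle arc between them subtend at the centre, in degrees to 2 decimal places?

39.24°

Let φ₁ = -1.3004 rad, φ₂ = -0.8988 rad, and Δλ = 1.4479 rad.
Haversine: a = sin²(Δφ/2) + cos φ₁ cos φ₂ sin²(Δλ/2) = 0.0398 + (0.2671)(0.6225)(0.4387) = 0.11272.
Central angle c = 2·arcsin(√a) = 0.68478 rad.
So the angular separation is 39.24°.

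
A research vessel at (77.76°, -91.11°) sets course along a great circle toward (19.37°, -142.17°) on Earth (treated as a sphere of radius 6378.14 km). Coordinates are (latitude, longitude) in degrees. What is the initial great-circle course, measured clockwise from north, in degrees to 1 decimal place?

235.2°

With φ₁ = 1.3572, φ₂ = 0.3381, Δλ = -0.8912 rad, the forward-azimuth formula gives
θ = atan2( sin Δλ cos φ₂ , cos φ₁ sin φ₂ − sin φ₁ cos φ₂ cos Δλ ) = atan2(-0.7338, -0.5091) = -124.76°.
Adding 360° brings this into [0°, 360°): 235.2°.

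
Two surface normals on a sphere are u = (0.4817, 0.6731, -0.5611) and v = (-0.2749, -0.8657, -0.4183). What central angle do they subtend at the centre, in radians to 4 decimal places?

2.0719 rad

u·v = -0.4804; |u| = 1.0000, |v| = 1.0000.
cos θ = (u·v)/(|u||v|) = -0.4804, so θ = 2.0719 rad.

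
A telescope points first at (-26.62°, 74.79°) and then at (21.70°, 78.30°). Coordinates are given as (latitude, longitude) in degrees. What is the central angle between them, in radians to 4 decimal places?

In radians: φ₁ = -0.4646, φ₂ = 0.3787, Δλ = 3.510° = 0.0613 rad.
Haversine: a = sin²(Δφ/2) + cos φ₁ cos φ₂ sin²(Δλ/2) = 0.1675 + (0.8940)(0.9291)(0.0009) = 0.16829.
Central angle c = 2·arcsin(√a) = 0.84543 rad.
So the angular separation is 0.8454 rad.

0.8454 rad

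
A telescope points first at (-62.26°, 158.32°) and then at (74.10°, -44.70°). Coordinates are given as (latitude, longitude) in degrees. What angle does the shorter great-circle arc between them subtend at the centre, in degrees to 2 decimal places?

With latitudes φ₁ = -62.260°, φ₂ = 74.100° and longitude difference Δλ = 156.980°:
cos c = sin φ₁ sin φ₂ + cos φ₁ cos φ₂ cos Δλ = (-0.8851)(0.9617) + (0.4655)(0.2740)(-0.9204) = -0.96857,
so c = arccos(-0.96857) = 2.89021 rad.
So the angular separation is 165.60°.

165.60°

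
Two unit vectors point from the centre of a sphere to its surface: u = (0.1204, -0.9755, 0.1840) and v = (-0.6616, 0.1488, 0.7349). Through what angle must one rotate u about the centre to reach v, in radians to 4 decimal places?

1.6605 rad

u·v = -0.0896; |u| = 1.0000, |v| = 1.0000.
cos θ = (u·v)/(|u||v|) = -0.0896, so θ = 1.6605 rad.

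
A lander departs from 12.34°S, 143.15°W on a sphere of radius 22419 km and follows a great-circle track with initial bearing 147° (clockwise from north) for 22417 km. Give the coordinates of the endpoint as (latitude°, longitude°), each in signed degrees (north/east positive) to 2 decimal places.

-53.60°, -92.60°

Angular distance δ = d/R = 22417/22419 = 0.99991 rad; initial bearing θ = 2.5656 rad.
sin φ₂ = sin φ₁ cos δ + cos φ₁ sin δ cos θ = (-0.2137)(0.5404) + (0.9769)(0.8414)(-0.8387) = -0.8049, so φ₂ = -53.60°.
Δλ = atan2(sin θ sin δ cos φ₁, cos δ − sin φ₁ sin φ₂) = atan2(0.4477, 0.3684) = 50.551°.
λ₂ = -143.150° + 50.551° = -92.60°.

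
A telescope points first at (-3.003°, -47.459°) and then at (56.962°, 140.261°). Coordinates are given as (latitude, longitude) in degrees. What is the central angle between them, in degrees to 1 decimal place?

In radians: φ₁ = -0.0524, φ₂ = 0.9942, Δλ = -172.280° = -3.0069 rad.
Haversine: a = sin²(Δφ/2) + cos φ₁ cos φ₂ sin²(Δλ/2) = 0.2497 + (0.9986)(0.5452)(0.9955) = 0.79171.
Central angle c = 2·arcsin(√a) = 2.19374 rad.
So the angular separation is 125.7°.

125.7°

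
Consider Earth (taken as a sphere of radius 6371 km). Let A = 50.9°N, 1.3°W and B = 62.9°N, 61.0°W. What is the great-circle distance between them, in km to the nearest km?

Let φ₁ = 0.8884 rad, φ₂ = 1.0978 rad, and Δλ = -1.0420 rad.
Haversine: a = sin²(Δφ/2) + cos φ₁ cos φ₂ sin²(Δλ/2) = 0.0109 + (0.6307)(0.4555)(0.2477) = 0.08210.
Central angle c = 2·arcsin(√a) = 0.58121 rad.
Distance = R·c = 6371 × 0.5812 ≈ 3703 km.

3703 km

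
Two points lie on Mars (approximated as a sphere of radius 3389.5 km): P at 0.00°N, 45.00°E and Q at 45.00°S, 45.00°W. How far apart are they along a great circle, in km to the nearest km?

5324 km

Let φ₁ = 0.0000 rad, φ₂ = -0.7854 rad, and Δλ = -1.5708 rad.
cos c = sin φ₁ sin φ₂ + cos φ₁ cos φ₂ cos Δλ = (0.0000)(-0.7071) + (1.0000)(0.7071)(0.0000) = -0.00000,
so c = arccos(-0.00000) = 1.57080 rad.
Distance = R·c = 3389.5 × 1.5708 ≈ 5324 km.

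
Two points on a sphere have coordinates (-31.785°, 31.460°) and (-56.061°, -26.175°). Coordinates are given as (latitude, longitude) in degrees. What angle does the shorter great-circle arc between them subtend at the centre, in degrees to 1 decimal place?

46.3°

With latitudes φ₁ = -31.785°, φ₂ = -56.061° and longitude difference Δλ = -57.635°:
Haversine: a = sin²(Δφ/2) + cos φ₁ cos φ₂ sin²(Δλ/2) = 0.0442 + (0.8500)(0.5583)(0.2323) = 0.15448.
Central angle c = 2·arcsin(√a) = 0.80787 rad.
So the angular separation is 46.3°.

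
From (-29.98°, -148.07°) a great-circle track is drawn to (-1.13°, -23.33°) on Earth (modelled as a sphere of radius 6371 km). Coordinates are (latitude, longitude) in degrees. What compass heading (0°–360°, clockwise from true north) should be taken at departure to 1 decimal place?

Δλ = 124.740° = 2.1771 rad.
y = sin Δλ · cos φ₂ = (0.8217)(0.9998) = 0.8216
x = cos φ₁ sin φ₂ − sin φ₁ cos φ₂ cos Δλ = (0.8662)(-0.0197) − (-0.4997)(0.9998)(-0.5699) = -0.3018
θ = atan2(y, x) = 110.17°, so the bearing is 110.2°.

110.2°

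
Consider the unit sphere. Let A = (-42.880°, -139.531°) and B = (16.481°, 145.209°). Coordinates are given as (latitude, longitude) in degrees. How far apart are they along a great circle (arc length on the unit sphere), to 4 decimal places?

1.5851

With latitudes φ₁ = -42.880°, φ₂ = 16.481° and longitude difference Δλ = -75.260°:
cos c = sin φ₁ sin φ₂ + cos φ₁ cos φ₂ cos Δλ = (-0.6805)(0.2837) + (0.7328)(0.9589)(0.2544) = -0.01426,
so c = arccos(-0.01426) = 1.58506 rad.
On the unit sphere the arc length equals the central angle: 1.5851.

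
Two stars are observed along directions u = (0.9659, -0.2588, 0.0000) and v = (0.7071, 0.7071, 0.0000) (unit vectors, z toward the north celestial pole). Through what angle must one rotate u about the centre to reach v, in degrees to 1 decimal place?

u·v = 0.5000; |u| = 1.0000, |v| = 1.0000.
cos θ = (u·v)/(|u||v|) = 0.5000, so θ = 60.0°.

60.0°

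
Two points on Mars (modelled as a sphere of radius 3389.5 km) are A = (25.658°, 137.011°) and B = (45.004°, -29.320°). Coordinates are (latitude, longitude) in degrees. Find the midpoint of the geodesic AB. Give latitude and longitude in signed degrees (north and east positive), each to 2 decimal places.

76.59°, 99.08°

Central angle δ = 1.8892 rad. Interpolating on the sphere with fraction f = 0.5:
P = [sin((1−f)δ)·A + sin(fδ)·B] / sin δ = 0.8532·A + 0.8532·B in Cartesian coordinates,
giving P = (-0.0366, 0.2290, 0.9727), i.e. latitude 76.59°, longitude 99.08°.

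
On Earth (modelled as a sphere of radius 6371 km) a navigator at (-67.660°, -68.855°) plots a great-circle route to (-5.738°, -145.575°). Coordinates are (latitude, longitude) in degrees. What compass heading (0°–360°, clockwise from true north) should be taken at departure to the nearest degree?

280°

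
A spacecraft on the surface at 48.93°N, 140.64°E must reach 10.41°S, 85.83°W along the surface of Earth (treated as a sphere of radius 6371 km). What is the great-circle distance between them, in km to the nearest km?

In radians: φ₁ = 0.8540, φ₂ = -0.1817, Δλ = 133.530° = 2.3305 rad.
cos c = sin φ₁ sin φ₂ + cos φ₁ cos φ₂ cos Δλ = (0.7539)(-0.1807) + (0.6570)(0.9835)(-0.6887) = -0.58126,
so c = arccos(-0.58126) = 2.19107 rad.
Distance = R·c = 6371 × 2.1911 ≈ 13959 km.

13959 km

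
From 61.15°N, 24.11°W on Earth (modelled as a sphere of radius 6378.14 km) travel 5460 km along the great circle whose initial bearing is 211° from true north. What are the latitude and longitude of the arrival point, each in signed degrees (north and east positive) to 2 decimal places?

Angular distance δ = d/R = 5460/6378.14 = 0.85605 rad; initial bearing θ = 3.6826 rad.
sin φ₂ = sin φ₁ cos δ + cos φ₁ sin δ cos θ = (0.8759)(0.6554) + (0.4825)(0.7553)(-0.8572) = 0.2617, so φ₂ = 15.17°.
Δλ = atan2(sin θ sin δ cos φ₁, cos δ − sin φ₁ sin φ₂) = atan2(-0.1877, 0.4262) = -23.768°.
λ₂ = -24.110° − 23.768° = -47.88°.

15.17°, -47.88°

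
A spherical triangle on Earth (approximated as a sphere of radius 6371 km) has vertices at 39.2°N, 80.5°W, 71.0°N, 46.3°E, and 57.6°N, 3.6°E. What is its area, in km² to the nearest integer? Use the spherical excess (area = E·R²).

Side lengths (central angles): a = 0.3857, b = 0.9566, c = 1.1080 rad; semiperimeter s = 1.2251.
By l'Huilier's theorem, tan(E/4) = √[tan(s/2) tan((s−a)/2) tan((s−b)/2) tan((s−c)/2)], giving spherical excess E = 0.1992 rad.
Area = E·R² = 0.1992 × (6371)² ≈ 8085581 km².

8085581 km²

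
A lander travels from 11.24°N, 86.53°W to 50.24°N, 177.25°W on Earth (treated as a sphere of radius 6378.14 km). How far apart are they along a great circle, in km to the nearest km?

9110 km

In radians: φ₁ = 0.1962, φ₂ = 0.8769, Δλ = -90.720° = -1.5834 rad.
Haversine: a = sin²(Δφ/2) + cos φ₁ cos φ₂ sin²(Δλ/2) = 0.1114 + (0.9808)(0.6396)(0.5063) = 0.42902.
Central angle c = 2·arcsin(√a) = 1.42836 rad.
Distance = R·c = 6378.14 × 1.4284 ≈ 9110 km.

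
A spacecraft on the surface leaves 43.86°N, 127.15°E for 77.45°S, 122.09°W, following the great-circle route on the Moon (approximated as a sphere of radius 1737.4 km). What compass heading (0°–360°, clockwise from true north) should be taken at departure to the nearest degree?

With φ₁ = 0.7655, φ₂ = -1.3518, Δλ = 1.9331 rad, the forward-azimuth formula gives
θ = atan2( sin Δλ cos φ₂ , cos φ₁ sin φ₂ − sin φ₁ cos φ₂ cos Δλ ) = atan2(0.2032, -0.6504) = 162.65°.
So the initial bearing is 163°.

163°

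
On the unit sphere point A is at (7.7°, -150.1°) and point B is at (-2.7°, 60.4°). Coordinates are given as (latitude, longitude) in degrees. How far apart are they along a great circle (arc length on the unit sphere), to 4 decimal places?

2.6045

In radians: φ₁ = 0.1344, φ₂ = -0.0471, Δλ = -149.500° = -2.6093 rad.
cos c = sin φ₁ sin φ₂ + cos φ₁ cos φ₂ cos Δλ = (0.1340)(-0.0471) + (0.9910)(0.9989)(-0.8616) = -0.85922,
so c = arccos(-0.85922) = 2.60455 rad.
On the unit sphere the arc length equals the central angle: 2.6045.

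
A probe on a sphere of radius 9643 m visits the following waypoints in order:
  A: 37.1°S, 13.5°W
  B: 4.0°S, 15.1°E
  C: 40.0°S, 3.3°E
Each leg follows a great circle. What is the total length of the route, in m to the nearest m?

13424 m

Leg A→B: central angle 0.7368 rad, distance 7104.8 m.
Leg B→C: central angle 0.6553 rad, distance 6319.0 m.
Total: 7104.8 + 6319.0 ≈ 13424 m.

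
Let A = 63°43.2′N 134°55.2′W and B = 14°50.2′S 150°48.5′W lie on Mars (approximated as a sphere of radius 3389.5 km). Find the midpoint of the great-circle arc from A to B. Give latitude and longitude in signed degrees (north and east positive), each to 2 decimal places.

24.62°, -145.83°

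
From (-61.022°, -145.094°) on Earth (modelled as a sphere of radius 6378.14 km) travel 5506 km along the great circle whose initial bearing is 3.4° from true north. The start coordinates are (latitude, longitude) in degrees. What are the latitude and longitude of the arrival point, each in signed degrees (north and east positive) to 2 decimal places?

Angular distance δ = d/R = 5506/6378.14 = 0.86326 rad; initial bearing θ = 0.0593 rad.
sin φ₂ = sin φ₁ cos δ + cos φ₁ sin δ cos θ = (-0.8748)(0.6500) + (0.4845)(0.7600)(0.9982) = -0.2011, so φ₂ = -11.60°.
Δλ = atan2(sin θ sin δ cos φ₁, cos δ − sin φ₁ sin φ₂) = atan2(0.0218, 0.4741) = 2.637°.
λ₂ = -145.094° + 2.637° = -142.46°.

-11.60°, -142.46°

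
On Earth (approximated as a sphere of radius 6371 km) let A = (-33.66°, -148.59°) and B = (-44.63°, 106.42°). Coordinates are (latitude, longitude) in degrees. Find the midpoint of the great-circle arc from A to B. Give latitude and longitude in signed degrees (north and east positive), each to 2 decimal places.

-53.06°, 164.73°

The central angle between A and B is δ = 1.3324 rad.
With f = 0.5, the slerp weights are sin((1−f)δ)/sin δ = 0.6360 and sin(fδ)/sin δ = 0.6360.
Weighted sum of the unit vectors: (0.6360)·(-0.7104,-0.4338,-0.5543) + (0.6360)·(-0.2012,0.6826,-0.7025) = (-0.5797, 0.1583, -0.7993).
Converting back: φ = atan2(z, √(x²+y²)) = -53.06°, λ = atan2(y, x) = 164.73°.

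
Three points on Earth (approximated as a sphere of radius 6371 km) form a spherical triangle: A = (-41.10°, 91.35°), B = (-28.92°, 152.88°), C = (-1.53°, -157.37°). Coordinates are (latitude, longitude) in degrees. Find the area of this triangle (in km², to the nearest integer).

Side lengths (central angles): a = 0.9542, b = 1.8295, c = 0.8862 rad; semiperimeter s = 1.8350.
By l'Huilier's theorem, tan(E/4) = √[tan(s/2) tan((s−a)/2) tan((s−b)/2) tan((s−c)/2)], giving spherical excess E = 0.1176 rad.
Area = E·R² = 0.1176 × (6371)² ≈ 4772053 km².

4772053 km²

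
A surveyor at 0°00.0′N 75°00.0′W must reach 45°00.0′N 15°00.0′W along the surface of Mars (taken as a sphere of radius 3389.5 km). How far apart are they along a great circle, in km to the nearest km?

4099 km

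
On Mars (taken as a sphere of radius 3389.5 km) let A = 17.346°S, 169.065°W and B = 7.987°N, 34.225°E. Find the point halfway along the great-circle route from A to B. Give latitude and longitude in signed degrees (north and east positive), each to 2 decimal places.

-21.99°, 107.48°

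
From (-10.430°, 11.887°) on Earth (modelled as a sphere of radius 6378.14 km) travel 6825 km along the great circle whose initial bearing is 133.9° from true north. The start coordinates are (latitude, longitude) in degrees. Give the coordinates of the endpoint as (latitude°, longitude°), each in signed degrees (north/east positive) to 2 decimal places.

-43.25°, 72.09°

Angular distance δ = d/R = 6825/6378.14 = 1.07006 rad; initial bearing θ = 2.3370 rad.
sin φ₂ = sin φ₁ cos δ + cos φ₁ sin δ cos θ = (-0.1810)(0.4801) + (0.9835)(0.8772)(-0.6934) = -0.6851, so φ₂ = -43.25°.
Δλ = atan2(sin θ sin δ cos φ₁, cos δ − sin φ₁ sin φ₂) = atan2(0.6216, 0.3560) = 60.199°.
λ₂ = 11.887° + 60.199° = 72.09°.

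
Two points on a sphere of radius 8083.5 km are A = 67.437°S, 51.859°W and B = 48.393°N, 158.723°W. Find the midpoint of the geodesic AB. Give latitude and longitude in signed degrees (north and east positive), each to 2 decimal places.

-14.83°, -125.12°

The central angle between A and B is δ = 2.4409 rad.
With f = 0.5, the slerp weights are sin((1−f)δ)/sin δ = 1.4568 and sin(fδ)/sin δ = 1.4568.
Weighted sum of the unit vectors: (1.4568)·(0.2370,-0.3018,-0.9235) + (1.4568)·(-0.6188,-0.2410,0.7477) = (-0.5562, -0.7906, -0.2560).
Converting back: φ = atan2(z, √(x²+y²)) = -14.83°, λ = atan2(y, x) = -125.12°.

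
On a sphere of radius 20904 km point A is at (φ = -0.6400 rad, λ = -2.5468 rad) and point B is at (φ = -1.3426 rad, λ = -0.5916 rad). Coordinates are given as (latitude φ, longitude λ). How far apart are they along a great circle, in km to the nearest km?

With latitudes φ₁ = -36.669°, φ₂ = -76.925° and longitude difference Δλ = 112.025°:
cos c = sin φ₁ sin φ₂ + cos φ₁ cos φ₂ cos Δλ = (-0.5972)(-0.9741) + (0.8021)(0.2262)(-0.3750) = 0.51367,
so c = arccos(0.51367) = 1.03134 rad.
Distance = R·c = 20904 × 1.0313 ≈ 21559 km.

21559 km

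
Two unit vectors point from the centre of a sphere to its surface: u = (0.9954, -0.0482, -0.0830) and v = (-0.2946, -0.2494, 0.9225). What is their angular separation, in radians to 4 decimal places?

1.9367 rad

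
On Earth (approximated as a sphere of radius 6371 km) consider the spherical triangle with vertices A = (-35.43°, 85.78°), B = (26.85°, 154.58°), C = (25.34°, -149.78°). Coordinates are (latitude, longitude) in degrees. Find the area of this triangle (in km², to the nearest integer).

29181126 km²

Side lengths (central angles): a = 0.8653, b = 2.2977, c = 1.5697 rad; semiperimeter s = 2.3664.
By l'Huilier's theorem, tan(E/4) = √[tan(s/2) tan((s−a)/2) tan((s−b)/2) tan((s−c)/2)], giving spherical excess E = 0.7189 rad.
Area = E·R² = 0.7189 × (6371)² ≈ 29181126 km².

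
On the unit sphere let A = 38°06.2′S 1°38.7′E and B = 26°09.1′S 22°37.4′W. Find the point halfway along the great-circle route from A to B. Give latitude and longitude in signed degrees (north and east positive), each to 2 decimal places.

-32.71°, -11.30°

The central angle between A and B is δ = 0.4130 rad.
With f = 0.5, the slerp weights are sin((1−f)δ)/sin δ = 0.5109 and sin(fδ)/sin δ = 0.5109.
Weighted sum of the unit vectors: (0.5109)·(0.7866,0.0226,-0.6171) + (0.5109)·(0.8286,-0.3453,-0.4407) = (0.8251, -0.1649, -0.5404).
Converting back: φ = atan2(z, √(x²+y²)) = -32.71°, λ = atan2(y, x) = -11.30°.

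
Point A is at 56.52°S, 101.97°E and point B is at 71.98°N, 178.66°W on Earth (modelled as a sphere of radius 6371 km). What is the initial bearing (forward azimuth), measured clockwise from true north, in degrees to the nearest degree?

28°

Δλ = 79.370° = 1.3853 rad.
y = sin Δλ · cos φ₂ = (0.9828)(0.3093) = 0.3040
x = cos φ₁ sin φ₂ − sin φ₁ cos φ₂ cos Δλ = (0.5516)(0.9509) − (-0.8341)(0.3093)(0.1845) = 0.5722
θ = atan2(y, x) = 27.98°, so the bearing is 28°.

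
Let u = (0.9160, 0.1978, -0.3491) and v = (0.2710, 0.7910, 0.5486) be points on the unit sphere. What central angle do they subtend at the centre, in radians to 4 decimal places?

1.3560 rad

u·v = 0.2132; |u| = 1.0000, |v| = 1.0000.
cos θ = (u·v)/(|u||v|) = 0.2132, so θ = 1.3560 rad.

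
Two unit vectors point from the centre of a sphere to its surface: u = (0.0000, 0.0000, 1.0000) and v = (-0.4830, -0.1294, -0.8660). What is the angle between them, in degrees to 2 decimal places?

u·v = -0.8660; |u| = 1.0000, |v| = 1.0000.
cos θ = (u·v)/(|u||v|) = -0.8660, so θ = 150.00°.

150.00°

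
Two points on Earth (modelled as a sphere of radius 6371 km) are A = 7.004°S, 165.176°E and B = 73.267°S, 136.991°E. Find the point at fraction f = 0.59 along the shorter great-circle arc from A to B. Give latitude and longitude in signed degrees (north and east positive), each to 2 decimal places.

The central angle between A and B is δ = 1.1932 rad.
With f = 0.59, the slerp weights are sin((1−f)δ)/sin δ = 0.5056 and sin(fδ)/sin δ = 0.6963.
Weighted sum of the unit vectors: (0.5056)·(-0.9595,0.2539,-0.1219) + (0.6963)·(-0.2105,0.1964,-0.9577) = (-0.6317, 0.2651, -0.7285).
Converting back: φ = atan2(z, √(x²+y²)) = -46.76°, λ = atan2(y, x) = 157.23°.

-46.76°, 157.23°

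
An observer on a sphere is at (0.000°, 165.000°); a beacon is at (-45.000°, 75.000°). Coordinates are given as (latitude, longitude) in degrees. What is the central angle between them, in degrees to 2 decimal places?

90.00°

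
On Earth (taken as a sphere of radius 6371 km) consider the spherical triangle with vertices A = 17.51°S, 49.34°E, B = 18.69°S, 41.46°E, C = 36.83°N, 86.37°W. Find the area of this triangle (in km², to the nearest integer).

Side lengths (central angles): a = 2.2878, b = 2.3844, c = 0.1323 rad; semiperimeter s = 2.4022.
By l'Huilier's theorem, tan(E/4) = √[tan(s/2) tan((s−a)/2) tan((s−b)/2) tan((s−c)/2)], giving spherical excess E = 0.2128 rad.
Area = E·R² = 0.2128 × (6371)² ≈ 8637222 km².

8637222 km²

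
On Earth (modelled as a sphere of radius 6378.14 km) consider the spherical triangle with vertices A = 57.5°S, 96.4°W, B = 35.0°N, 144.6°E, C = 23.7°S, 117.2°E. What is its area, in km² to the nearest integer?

Side lengths (central angles): a = 1.1203, b = 1.6416, c = 2.3422 rad; semiperimeter s = 2.5521.
By l'Huilier's theorem, tan(E/4) = √[tan(s/2) tan((s−a)/2) tan((s−b)/2) tan((s−c)/2)], giving spherical excess E = 1.4678 rad.
Area = E·R² = 1.4678 × (6378.14)² ≈ 59710282 km².

59710282 km²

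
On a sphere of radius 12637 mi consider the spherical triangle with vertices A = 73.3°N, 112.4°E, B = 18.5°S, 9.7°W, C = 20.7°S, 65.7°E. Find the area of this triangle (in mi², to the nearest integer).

Side lengths (central angles): a = 1.2284, b = 1.7256, c = 2.0361 rad; semiperimeter s = 2.4951.
By l'Huilier's theorem, tan(E/4) = √[tan(s/2) tan((s−a)/2) tan((s−b)/2) tan((s−c)/2)], giving spherical excess E = 1.7090 rad.
Area = E·R² = 1.7090 × (12637)² ≈ 272910191 mi².

272910191 mi²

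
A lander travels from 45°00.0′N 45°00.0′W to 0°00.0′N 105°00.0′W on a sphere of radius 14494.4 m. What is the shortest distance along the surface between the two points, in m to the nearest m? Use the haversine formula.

In radians: φ₁ = 0.7854, φ₂ = 0.0000, Δλ = -60.000° = -1.0472 rad.
Haversine: a = sin²(Δφ/2) + cos φ₁ cos φ₂ sin²(Δλ/2) = 0.1464 + (0.7071)(1.0000)(0.2500) = 0.32322.
Central angle c = 2·arcsin(√a) = 1.20943 rad.
Distance = R·c = 14494.4 × 1.2094 ≈ 17530 m.

17530 m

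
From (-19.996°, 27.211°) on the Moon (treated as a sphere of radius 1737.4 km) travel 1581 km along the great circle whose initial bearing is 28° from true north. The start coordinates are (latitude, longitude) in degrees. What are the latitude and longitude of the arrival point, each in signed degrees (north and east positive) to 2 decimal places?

Angular distance δ = d/R = 1581/1737.4 = 0.90998 rad; initial bearing θ = 0.4887 rad.
sin φ₂ = sin φ₁ cos δ + cos φ₁ sin δ cos θ = (-0.3420)(0.6138) + (0.9397)(0.7895)(0.8829) = 0.4452, so φ₂ = 26.43°.
Δλ = atan2(sin θ sin δ cos φ₁, cos δ − sin φ₁ sin φ₂) = atan2(0.3483, 0.7660) = 24.452°.
λ₂ = 27.211° + 24.452° = 51.66°.

26.43°, 51.66°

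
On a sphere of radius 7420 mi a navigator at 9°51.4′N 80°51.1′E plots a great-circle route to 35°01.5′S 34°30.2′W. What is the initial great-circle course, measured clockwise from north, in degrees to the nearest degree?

236°

With φ₁ = 0.1720, φ₂ = -0.6113, Δλ = -2.0133 rad, the forward-azimuth formula gives
θ = atan2( sin Δλ cos φ₂ , cos φ₁ sin φ₂ − sin φ₁ cos φ₂ cos Δλ ) = atan2(-0.7400, -0.5054) = -124.33°.
Adding 360° brings this into [0°, 360°): 236°.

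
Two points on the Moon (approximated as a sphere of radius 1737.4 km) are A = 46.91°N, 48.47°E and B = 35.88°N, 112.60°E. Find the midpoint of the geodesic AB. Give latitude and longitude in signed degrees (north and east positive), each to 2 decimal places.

46.09°, 83.59°

Central angle δ = 0.8372 rad. Interpolating on the sphere with fraction f = 0.5:
P = [sin((1−f)δ)·A + sin(fδ)·B] / sin δ = 0.5473·A + 0.5473·B in Cartesian coordinates,
giving P = (0.0775, 0.6892, 0.7204), i.e. latitude 46.09°, longitude 83.59°.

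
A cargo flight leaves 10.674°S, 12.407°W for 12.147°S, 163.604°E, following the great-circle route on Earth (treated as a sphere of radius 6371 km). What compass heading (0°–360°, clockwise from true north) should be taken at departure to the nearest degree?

Δλ = 176.011° = 3.0720 rad.
y = sin Δλ · cos φ₂ = (0.0696)(0.9776) = 0.0680
x = cos φ₁ sin φ₂ − sin φ₁ cos φ₂ cos Δλ = (0.9827)(-0.2104) − (-0.1852)(0.9776)(-0.9976) = -0.3874
θ = atan2(y, x) = 170.04°, so the bearing is 170°.

170°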